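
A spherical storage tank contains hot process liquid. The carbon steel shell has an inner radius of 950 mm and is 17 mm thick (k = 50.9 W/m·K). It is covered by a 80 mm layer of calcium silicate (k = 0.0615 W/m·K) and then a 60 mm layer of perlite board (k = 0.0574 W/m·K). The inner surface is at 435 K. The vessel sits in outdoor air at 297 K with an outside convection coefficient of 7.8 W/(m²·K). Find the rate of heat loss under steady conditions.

Spherical conduction: R = (1/r_in − 1/r_out)/(4πk) per layer; series-sum.
R_carbon steel shell = (1/0.95 − 1/0.967)/(4π×50.9) = 2.893×10^-5 K/W
R_calcium silicate = (1/0.967 − 1/1.047)/(4π×0.0615) = 0.1022 K/W
R_perlite board = (1/1.047 − 1/1.107)/(4π×0.0574) = 0.07177 K/W
R_outer film = 1/(h·4πr_o²) = 1/(7.8×4π×1.107²) = 0.008325 K/W
R_total = 0.1824 K/W
Q = ΔT/R_total = 138/0.1824

Q ≈ 757 W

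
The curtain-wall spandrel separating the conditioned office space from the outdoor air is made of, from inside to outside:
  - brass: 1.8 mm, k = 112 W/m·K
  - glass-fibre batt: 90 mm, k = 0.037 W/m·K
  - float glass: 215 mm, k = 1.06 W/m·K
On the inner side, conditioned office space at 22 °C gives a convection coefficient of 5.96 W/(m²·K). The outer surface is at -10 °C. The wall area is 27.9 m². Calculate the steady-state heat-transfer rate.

Q ≈ 319 W

Using the resistance-network approach (series):
R_inner film = 1/(h_i·A) = 1/(5.96×27.9) = 0.006014 K/W
R_brass = L/(kA) = 0.0018/(112×27.9) = 5.76×10^-7 K/W
R_glass-fibre batt = L/(kA) = 0.09/(0.037×27.9) = 0.08718 K/W
R_float glass = L/(kA) = 0.215/(1.06×27.9) = 0.00727 K/W
R_total = 0.1005 K/W
Q = ΔT / R_total = 32 / 0.1005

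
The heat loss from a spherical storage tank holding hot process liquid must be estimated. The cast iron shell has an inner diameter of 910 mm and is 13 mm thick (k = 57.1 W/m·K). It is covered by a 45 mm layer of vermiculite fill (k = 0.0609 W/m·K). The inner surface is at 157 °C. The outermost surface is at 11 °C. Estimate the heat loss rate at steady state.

Spherical conduction: R = (1/r_in − 1/r_out)/(4πk) per layer; series-sum.
R_cast iron shell = (1/0.455 − 1/0.468)/(4π×57.1) = 8.508×10^-5 K/W
R_vermiculite fill = (1/0.468 − 1/0.513)/(4π×0.0609) = 0.2449 K/W
R_total = 0.245 K/W
Q = ΔT/R_total = 146/0.245

Q ≈ 596 W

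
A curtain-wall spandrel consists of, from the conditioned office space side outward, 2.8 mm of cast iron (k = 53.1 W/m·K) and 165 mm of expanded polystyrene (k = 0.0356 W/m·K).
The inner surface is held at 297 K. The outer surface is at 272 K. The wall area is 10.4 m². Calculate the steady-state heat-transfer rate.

Q ≈ 56.1 W

Treating each layer as a thermal resistance in series:
R_cast iron = L/(kA) = 0.0028/(53.1×10.4) = 5.07×10^-6 K/W
R_expanded polystyrene = L/(kA) = 0.165/(0.0356×10.4) = 0.4457 K/W
R_total = 0.4457 K/W
Q = ΔT / R_total = 25 / 0.4457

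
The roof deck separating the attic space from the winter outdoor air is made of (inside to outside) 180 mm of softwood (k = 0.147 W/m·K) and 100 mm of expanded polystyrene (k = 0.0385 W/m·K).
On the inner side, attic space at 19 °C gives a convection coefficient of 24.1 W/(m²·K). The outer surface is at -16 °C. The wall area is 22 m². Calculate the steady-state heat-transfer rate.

Model the wall as resistances in series:
R_inner film = 1/(h_i·A) = 1/(24.1×22) = 0.001886 K/W
R_softwood = L/(kA) = 0.18/(0.147×22) = 0.05566 K/W
R_expanded polystyrene = L/(kA) = 0.1/(0.0385×22) = 0.1181 K/W
R_total = 0.1756 K/W
Q = ΔT / R_total = 35 / 0.1756

Q ≈ 199 W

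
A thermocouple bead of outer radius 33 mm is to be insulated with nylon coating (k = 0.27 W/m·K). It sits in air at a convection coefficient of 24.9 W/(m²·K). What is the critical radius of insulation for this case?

r_cr ≈ 21.7 mm

For a sphere r_cr = 2k/h = 2×0.27/24.9
r_cr = 21.7 mm; since the bare radius (33 mm) is above r_cr, any added insulation will reduce heat loss.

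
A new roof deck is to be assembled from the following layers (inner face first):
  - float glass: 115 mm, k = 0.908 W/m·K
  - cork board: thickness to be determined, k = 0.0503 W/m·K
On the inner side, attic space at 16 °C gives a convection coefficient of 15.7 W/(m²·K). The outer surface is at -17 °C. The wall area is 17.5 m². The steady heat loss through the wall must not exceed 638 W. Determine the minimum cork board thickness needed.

Treating each layer as a thermal resistance in series:
R_inner film = 1/(h_i·A) = 1/(15.7×17.5) = 0.00364 K/W
R_float glass = L/(kA) = 0.115/(0.908×17.5) = 0.007237 K/W
Sum of the known resistances R_other = 0.01088 K/W
Required total resistance R_tot = ΔT/Q_allow = 33/638 = 0.05172 K/W
R_cork board = R_tot − R_other = 0.04085 K/W
L = R·k·A = 0.04085×0.0503×17.5

L ≈ 36 mm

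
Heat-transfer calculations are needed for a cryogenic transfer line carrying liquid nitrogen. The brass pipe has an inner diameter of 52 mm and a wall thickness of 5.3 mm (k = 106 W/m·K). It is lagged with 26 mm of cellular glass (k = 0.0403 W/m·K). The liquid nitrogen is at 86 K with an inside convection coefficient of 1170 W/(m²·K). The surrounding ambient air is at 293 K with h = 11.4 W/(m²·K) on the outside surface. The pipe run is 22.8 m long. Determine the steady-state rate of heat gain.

Q ≈ 1790 W

Per-layer cylindrical resistances, series-summed:
R_inner film = 1/(h_i·2πr₁L) = 1/(1170×2π×0.026×22.8) = 2.295×10^-4 K/W
R_brass pipe wall = ln(31.3/26)/(2π×106×22.8) = 1.222×10^-5 K/W
R_cellular glass = ln(57.3/31.3)/(2π×0.0403×22.8) = 0.1047 K/W
R_outer film = 1/(h_o·2πr_oL) = 1/(11.4×2π×0.0573×22.8) = 0.01069 K/W
R_total = 0.1157 K/W
Q = ΔT/R_total = 207/0.1157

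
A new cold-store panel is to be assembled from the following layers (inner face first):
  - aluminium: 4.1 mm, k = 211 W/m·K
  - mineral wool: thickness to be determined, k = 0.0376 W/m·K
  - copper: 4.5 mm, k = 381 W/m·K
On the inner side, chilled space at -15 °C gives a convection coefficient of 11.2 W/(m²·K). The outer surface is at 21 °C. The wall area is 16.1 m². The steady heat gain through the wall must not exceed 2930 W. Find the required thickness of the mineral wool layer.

Thermal resistances in series:
R_inner film = 1/(h_i·A) = 1/(11.2×16.1) = 0.005546 K/W
R_aluminium = L/(kA) = 0.0041/(211×16.1) = 1.207×10^-6 K/W
R_copper = L/(kA) = 0.0045/(381×16.1) = 7.336×10^-7 K/W
Sum of the known resistances R_other = 0.005548 K/W
Required total resistance R_tot = ΔT/Q_allow = 36/2930 = 0.01229 K/W
R_mineral wool = R_tot − R_other = 0.006739 K/W
L = R·k·A = 0.006739×0.0376×16.1

L ≈ 4.08 mm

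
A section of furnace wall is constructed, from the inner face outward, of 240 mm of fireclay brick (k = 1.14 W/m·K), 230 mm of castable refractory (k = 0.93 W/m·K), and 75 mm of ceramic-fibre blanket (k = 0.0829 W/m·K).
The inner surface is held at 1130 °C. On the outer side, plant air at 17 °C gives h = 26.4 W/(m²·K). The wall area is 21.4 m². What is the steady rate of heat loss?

Q ≈ 17000 W

Thermal resistances in series:
R_fireclay brick = L/(kA) = 0.24/(1.14×21.4) = 0.009838 K/W
R_castable refractory = L/(kA) = 0.23/(0.93×21.4) = 0.01156 K/W
R_ceramic-fibre blanket = L/(kA) = 0.075/(0.0829×21.4) = 0.04228 K/W
R_outer film = 1/(h_o·A) = 1/(26.4×21.4) = 0.00177 K/W
R_total = 0.06544 K/W
Q = ΔT / R_total = 1113 / 0.06544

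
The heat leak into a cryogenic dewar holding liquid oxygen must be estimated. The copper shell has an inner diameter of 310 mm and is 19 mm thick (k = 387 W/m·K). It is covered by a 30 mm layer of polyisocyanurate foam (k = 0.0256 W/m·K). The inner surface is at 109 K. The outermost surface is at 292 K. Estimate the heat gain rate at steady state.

Q ≈ 69.7 W

For a spherical shell R = (1/r₁ − 1/r₂)/(4πk); film R = 1/(h·4πr²). In series:
R_copper shell = (1/0.155 − 1/0.174)/(4π×387) = 1.449×10^-4 K/W
R_polyisocyanurate foam = (1/0.174 − 1/0.204)/(4π×0.0256) = 2.627 K/W
R_total = 2.627 K/W
Q = ΔT/R_total = 183/2.627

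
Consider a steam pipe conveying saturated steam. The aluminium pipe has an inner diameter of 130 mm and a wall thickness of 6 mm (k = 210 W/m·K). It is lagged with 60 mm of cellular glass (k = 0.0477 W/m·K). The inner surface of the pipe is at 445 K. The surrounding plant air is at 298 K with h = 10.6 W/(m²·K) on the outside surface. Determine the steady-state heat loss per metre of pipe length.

q′ ≈ 68.1 W/m

For a radial system each layer contributes R = ln(r_out/r_in)/(2πkL); films add R = 1/(hA).
R_aluminium pipe wall = ln(71/65)/(2π×210×1) = 6.692×10^-5 K/W
R_cellular glass = ln(131/71)/(2π×0.0477×1) = 2.044 K/W
R_outer film = 1/(h_o·2πr_oL) = 1/(10.6×2π×0.131×1) = 0.1146 K/W
R_total = 2.158 K/W
Q = ΔT/R_total = 147/2.158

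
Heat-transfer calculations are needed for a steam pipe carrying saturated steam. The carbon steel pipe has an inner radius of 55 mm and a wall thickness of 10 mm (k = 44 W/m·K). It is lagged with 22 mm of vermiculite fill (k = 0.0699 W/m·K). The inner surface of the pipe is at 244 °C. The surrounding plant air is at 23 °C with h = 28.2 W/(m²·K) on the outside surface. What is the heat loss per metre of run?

Radial resistances (cylindrical: R_cond = ln(r_o/r_i)/(2πkL), R_conv = 1/(h·2πrL)):
R_carbon steel pipe wall = ln(65/55)/(2π×44×1) = 6.043×10^-4 K/W
R_vermiculite fill = ln(87/65)/(2π×0.0699×1) = 0.6638 K/W
R_outer film = 1/(h_o·2πr_oL) = 1/(28.2×2π×0.087×1) = 0.06487 K/W
R_total = 0.7292 K/W
Q = ΔT/R_total = 221/0.7292

q′ ≈ 303 W/m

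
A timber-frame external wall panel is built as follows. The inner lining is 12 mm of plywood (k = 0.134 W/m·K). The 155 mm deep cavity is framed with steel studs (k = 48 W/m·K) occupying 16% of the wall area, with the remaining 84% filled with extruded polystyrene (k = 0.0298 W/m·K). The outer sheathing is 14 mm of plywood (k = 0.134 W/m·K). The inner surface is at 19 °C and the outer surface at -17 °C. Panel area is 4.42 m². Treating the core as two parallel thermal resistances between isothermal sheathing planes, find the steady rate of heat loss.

Q ≈ 743 W

Sheathing layers in series; stud and cavity paths in parallel between them.
R_inner = 0.012/(0.134×4.42) = 0.02026 K/W
R_stud  = 0.155/(48×0.16×4.42) = 0.004566 K/W
R_cav   = 0.155/(0.0298×0.84×4.42) = 1.401 K/W
1/R_core = 1/R_stud + 1/R_cav → R_core = 0.004551 K/W
R_outer = 0.014/(0.134×4.42) = 0.02364 K/W
R_total = 0.04845 K/W
Q = ΔT/R_total = 36/0.04845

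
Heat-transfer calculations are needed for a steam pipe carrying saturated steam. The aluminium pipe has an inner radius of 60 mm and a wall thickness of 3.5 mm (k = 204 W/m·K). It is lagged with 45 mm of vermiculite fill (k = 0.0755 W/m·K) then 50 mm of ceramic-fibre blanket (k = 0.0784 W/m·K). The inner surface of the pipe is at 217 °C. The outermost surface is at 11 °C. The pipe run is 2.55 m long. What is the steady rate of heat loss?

Q ≈ 277 W

Radial resistances (cylindrical: R_cond = ln(r_o/r_i)/(2πkL), R_conv = 1/(h·2πrL)):
R_aluminium pipe wall = ln(63.5/60)/(2π×204×2.55) = 1.735×10^-5 K/W
R_vermiculite fill = ln(108.5/63.5)/(2π×0.0755×2.55) = 0.4429 K/W
R_ceramic-fibre blanket = ln(158.5/108.5)/(2π×0.0784×2.55) = 0.3017 K/W
R_total = 0.7446 K/W
Q = ΔT/R_total = 206/0.7446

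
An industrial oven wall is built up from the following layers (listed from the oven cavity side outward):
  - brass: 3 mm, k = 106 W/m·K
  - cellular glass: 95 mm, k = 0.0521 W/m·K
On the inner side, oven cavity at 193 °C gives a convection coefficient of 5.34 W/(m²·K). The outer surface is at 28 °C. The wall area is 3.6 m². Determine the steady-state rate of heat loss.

Q ≈ 295 W

Series thermal resistances:
R_inner film = 1/(h_i·A) = 1/(5.34×3.6) = 0.05202 K/W
R_brass = L/(kA) = 0.003/(106×3.6) = 7.862×10^-6 K/W
R_cellular glass = L/(kA) = 0.095/(0.0521×3.6) = 0.5065 K/W
R_total = 0.5585 K/W
Q = ΔT / R_total = 165 / 0.5585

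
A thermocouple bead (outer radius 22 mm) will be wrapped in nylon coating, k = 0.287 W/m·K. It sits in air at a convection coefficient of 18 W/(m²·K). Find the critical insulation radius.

r_cr ≈ 31.9 mm

For a sphere r_cr = 2k/h = 2×0.287/18
r_cr = 31.9 mm; since the bare radius (22 mm) is below r_cr, adding a thin layer of insulation will *increase* heat loss.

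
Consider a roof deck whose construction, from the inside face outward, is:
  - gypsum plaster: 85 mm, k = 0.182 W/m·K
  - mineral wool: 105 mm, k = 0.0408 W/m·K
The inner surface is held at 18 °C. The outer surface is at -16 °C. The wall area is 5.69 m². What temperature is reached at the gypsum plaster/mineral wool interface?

T ≈ 12.8 °C

Using the resistance-network approach (series):
R_gypsum plaster = L/(kA) = 0.085/(0.182×5.69) = 0.08208 K/W
R_mineral wool = L/(kA) = 0.105/(0.0408×5.69) = 0.4523 K/W
R_total = 0.5344 K/W;  Q = ΔT/R_total = 34/0.5344 = 63.63 W
T_interface = T_inner − Q·ΣR(inner→interface) = 18 − 63.6×0.08208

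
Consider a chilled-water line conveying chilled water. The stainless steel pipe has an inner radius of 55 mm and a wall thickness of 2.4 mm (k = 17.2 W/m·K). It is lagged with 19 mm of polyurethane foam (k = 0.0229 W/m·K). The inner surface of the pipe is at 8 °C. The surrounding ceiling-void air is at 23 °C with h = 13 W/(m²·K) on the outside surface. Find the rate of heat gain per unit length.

Treating each annulus and film as a series resistance:
R_stainless steel pipe wall = ln(57.4/55)/(2π×17.2×1) = 3.952×10^-4 K/W
R_polyurethane foam = ln(76.4/57.4)/(2π×0.0229×1) = 1.987 K/W
R_outer film = 1/(h_o·2πr_oL) = 1/(13×2π×0.0764×1) = 0.1602 K/W
R_total = 2.148 K/W
Q = ΔT/R_total = 15/2.148

q′ ≈ 6.98 W/m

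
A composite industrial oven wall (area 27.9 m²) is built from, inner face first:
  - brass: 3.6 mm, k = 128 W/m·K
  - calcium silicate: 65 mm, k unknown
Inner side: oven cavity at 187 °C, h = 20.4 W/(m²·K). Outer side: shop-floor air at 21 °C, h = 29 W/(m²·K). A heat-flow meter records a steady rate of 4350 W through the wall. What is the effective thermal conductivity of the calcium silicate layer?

k ≈ 0.0662 W/(m·K)

Thermal resistances in series:
R_inner film = 1/(h_i·A) = 1/(20.4×27.9) = 0.001757 K/W
R_brass = L/(kA) = 0.0036/(128×27.9) = 1.008×10^-6 K/W
R_outer film = 1/(h_o·A) = 1/(29×27.9) = 0.001236 K/W
Sum of known resistances R_other = 0.002994 K/W
Total R = ΔT/Q = 166/4350 = 0.03816 K/W
R_calcium silicate = R_total − R_other = 0.03517 K/W
k = L/(R·A) = 0.065/(0.03517×27.9)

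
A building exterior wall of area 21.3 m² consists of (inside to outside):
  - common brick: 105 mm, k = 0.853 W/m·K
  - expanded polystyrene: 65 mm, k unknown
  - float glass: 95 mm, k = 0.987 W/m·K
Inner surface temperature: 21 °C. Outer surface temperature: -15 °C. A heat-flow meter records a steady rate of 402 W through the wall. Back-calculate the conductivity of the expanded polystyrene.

k ≈ 0.0385 W/(m·K)

Thermal resistances in series:
R_common brick = L/(kA) = 0.105/(0.853×21.3) = 0.005779 K/W
R_float glass = L/(kA) = 0.095/(0.987×21.3) = 0.004519 K/W
Sum of known resistances R_other = 0.0103 K/W
Total R = ΔT/Q = 36/402 = 0.08955 K/W
R_expanded polystyrene = R_total − R_other = 0.07925 K/W
k = L/(R·A) = 0.065/(0.07925×21.3)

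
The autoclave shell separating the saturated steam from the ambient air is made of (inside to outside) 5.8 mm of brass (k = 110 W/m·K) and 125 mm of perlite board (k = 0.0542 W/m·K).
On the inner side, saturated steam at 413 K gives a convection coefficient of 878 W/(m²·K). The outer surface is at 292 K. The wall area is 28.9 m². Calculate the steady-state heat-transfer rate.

Using the resistance-network approach (series):
R_inner film = 1/(h_i·A) = 1/(878×28.9) = 3.941×10^-5 K/W
R_brass = L/(kA) = 0.0058/(110×28.9) = 1.824×10^-6 K/W
R_perlite board = L/(kA) = 0.125/(0.0542×28.9) = 0.0798 K/W
R_total = 0.07984 K/W
Q = ΔT / R_total = 121 / 0.07984

Q ≈ 1520 W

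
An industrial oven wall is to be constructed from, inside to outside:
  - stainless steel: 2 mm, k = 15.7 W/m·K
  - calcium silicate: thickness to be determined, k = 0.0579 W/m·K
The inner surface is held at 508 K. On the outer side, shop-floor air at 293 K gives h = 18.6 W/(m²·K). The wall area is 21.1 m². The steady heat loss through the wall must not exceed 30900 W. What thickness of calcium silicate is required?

Treating each layer as a thermal resistance in series:
R_stainless steel = L/(kA) = 0.002/(15.7×21.1) = 6.037×10^-6 K/W
R_outer film = 1/(h_o·A) = 1/(18.6×21.1) = 0.002548 K/W
Sum of the known resistances R_other = 0.002554 K/W
Required total resistance R_tot = ΔT/Q_allow = 215/30900 = 0.006958 K/W
R_calcium silicate = R_tot − R_other = 0.004404 K/W
L = R·k·A = 0.004404×0.0579×21.1

L ≈ 5.38 mm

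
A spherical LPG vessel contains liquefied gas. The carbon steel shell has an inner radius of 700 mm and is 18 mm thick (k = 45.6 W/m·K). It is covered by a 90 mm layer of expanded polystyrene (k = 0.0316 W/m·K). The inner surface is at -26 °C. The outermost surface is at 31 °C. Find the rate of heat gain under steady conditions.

Q ≈ 146 W

Each spherical layer contributes R = (1/r_i − 1/r_o)/(4πk):
R_carbon steel shell = (1/0.7 − 1/0.718)/(4π×45.6) = 6.25×10^-5 K/W
R_expanded polystyrene = (1/0.718 − 1/0.808)/(4π×0.0316) = 0.3907 K/W
R_total = 0.3907 K/W
Q = ΔT/R_total = 57/0.3907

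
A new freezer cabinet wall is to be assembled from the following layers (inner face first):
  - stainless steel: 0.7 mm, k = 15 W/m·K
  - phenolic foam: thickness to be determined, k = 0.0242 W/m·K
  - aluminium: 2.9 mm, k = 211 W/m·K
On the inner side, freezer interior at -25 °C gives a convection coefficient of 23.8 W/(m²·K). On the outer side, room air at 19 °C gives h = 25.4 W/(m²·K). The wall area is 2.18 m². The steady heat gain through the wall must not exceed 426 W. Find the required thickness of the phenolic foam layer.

L ≈ 3.48 mm

Treating each layer as a thermal resistance in series:
R_inner film = 1/(h_i·A) = 1/(23.8×2.18) = 0.01927 K/W
R_stainless steel = L/(kA) = 0.0007/(15×2.18) = 2.141×10^-5 K/W
R_aluminium = L/(kA) = 0.0029/(211×2.18) = 6.305×10^-6 K/W
R_outer film = 1/(h_o·A) = 1/(25.4×2.18) = 0.01806 K/W
Sum of the known resistances R_other = 0.03736 K/W
Required total resistance R_tot = ΔT/Q_allow = 44/426 = 0.1033 K/W
R_phenolic foam = R_tot − R_other = 0.06593 K/W
L = R·k·A = 0.06593×0.0242×2.18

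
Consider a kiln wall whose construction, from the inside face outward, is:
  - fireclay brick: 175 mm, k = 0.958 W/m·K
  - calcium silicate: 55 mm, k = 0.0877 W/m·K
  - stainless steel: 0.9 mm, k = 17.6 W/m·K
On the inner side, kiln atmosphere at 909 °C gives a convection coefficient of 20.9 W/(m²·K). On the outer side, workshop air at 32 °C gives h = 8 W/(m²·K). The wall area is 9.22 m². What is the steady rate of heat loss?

Thermal resistances in series:
R_inner film = 1/(h_i·A) = 1/(20.9×9.22) = 0.005189 K/W
R_fireclay brick = L/(kA) = 0.175/(0.958×9.22) = 0.01981 K/W
R_calcium silicate = L/(kA) = 0.055/(0.0877×9.22) = 0.06802 K/W
R_stainless steel = L/(kA) = 0.0009/(17.6×9.22) = 5.546×10^-6 K/W
R_outer film = 1/(h_o·A) = 1/(8×9.22) = 0.01356 K/W
R_total = 0.1066 K/W
Q = ΔT / R_total = 877 / 0.1066

Q ≈ 8230 W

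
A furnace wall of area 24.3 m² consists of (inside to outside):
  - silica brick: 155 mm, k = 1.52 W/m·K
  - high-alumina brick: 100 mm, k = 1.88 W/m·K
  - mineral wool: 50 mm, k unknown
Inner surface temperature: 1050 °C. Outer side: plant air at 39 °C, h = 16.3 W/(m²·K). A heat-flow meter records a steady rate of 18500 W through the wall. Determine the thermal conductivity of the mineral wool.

k ≈ 0.045 W/(m·K)

Thermal resistances in series:
R_silica brick = L/(kA) = 0.155/(1.52×24.3) = 0.004196 K/W
R_high-alumina brick = L/(kA) = 0.1/(1.88×24.3) = 0.002189 K/W
R_outer film = 1/(h_o·A) = 1/(16.3×24.3) = 0.002525 K/W
Sum of known resistances R_other = 0.00891 K/W
Total R = ΔT/Q = 1011/18500 = 0.05465 K/W
R_mineral wool = R_total − R_other = 0.04574 K/W
k = L/(R·A) = 0.05/(0.04574×24.3)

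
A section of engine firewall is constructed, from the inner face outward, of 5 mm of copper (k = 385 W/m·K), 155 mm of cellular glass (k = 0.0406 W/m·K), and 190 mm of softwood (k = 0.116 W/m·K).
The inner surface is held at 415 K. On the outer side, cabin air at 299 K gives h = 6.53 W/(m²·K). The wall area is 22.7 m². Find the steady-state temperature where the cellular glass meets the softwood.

T ≈ 336 K

Series thermal resistances:
R_copper = L/(kA) = 0.005/(385×22.7) = 5.721×10^-7 K/W
R_cellular glass = L/(kA) = 0.155/(0.0406×22.7) = 0.1682 K/W
R_softwood = L/(kA) = 0.19/(0.116×22.7) = 0.07216 K/W
R_outer film = 1/(h_o·A) = 1/(6.53×22.7) = 0.006746 K/W
R_total = 0.2471 K/W;  Q = ΔT/R_total = 116/0.2471 = 469.5 W
T_interface = T_inner − Q·ΣR(inner→interface) = 415 − 469×0.1682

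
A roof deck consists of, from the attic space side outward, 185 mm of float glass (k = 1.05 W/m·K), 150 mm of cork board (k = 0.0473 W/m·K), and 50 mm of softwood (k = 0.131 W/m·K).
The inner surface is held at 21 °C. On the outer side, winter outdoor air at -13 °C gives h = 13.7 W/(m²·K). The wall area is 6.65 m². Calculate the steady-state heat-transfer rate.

Q ≈ 59.5 W

Series thermal resistances:
R_float glass = L/(kA) = 0.185/(1.05×6.65) = 0.02649 K/W
R_cork board = L/(kA) = 0.15/(0.0473×6.65) = 0.4769 K/W
R_softwood = L/(kA) = 0.05/(0.131×6.65) = 0.0574 K/W
R_outer film = 1/(h_o·A) = 1/(13.7×6.65) = 0.01098 K/W
R_total = 0.5717 K/W
Q = ΔT / R_total = 34 / 0.5717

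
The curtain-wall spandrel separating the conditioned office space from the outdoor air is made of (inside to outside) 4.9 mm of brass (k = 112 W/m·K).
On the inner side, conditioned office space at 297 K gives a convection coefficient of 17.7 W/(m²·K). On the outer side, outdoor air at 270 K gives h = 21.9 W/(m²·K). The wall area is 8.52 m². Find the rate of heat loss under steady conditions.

Series thermal resistances:
R_inner film = 1/(h_i·A) = 1/(17.7×8.52) = 0.006631 K/W
R_brass = L/(kA) = 0.0049/(112×8.52) = 5.135×10^-6 K/W
R_outer film = 1/(h_o·A) = 1/(21.9×8.52) = 0.005359 K/W
R_total = 0.012 K/W
Q = ΔT / R_total = 27 / 0.012

Q ≈ 2250 W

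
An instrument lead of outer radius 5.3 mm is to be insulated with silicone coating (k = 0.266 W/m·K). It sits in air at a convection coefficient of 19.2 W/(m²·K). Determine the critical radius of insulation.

For a cylinder r_cr = k/h = 0.266/19.2
r_cr = 13.9 mm; since the bare radius (5.3 mm) is below r_cr, adding a thin layer of insulation will *increase* heat loss.

r_cr ≈ 13.9 mm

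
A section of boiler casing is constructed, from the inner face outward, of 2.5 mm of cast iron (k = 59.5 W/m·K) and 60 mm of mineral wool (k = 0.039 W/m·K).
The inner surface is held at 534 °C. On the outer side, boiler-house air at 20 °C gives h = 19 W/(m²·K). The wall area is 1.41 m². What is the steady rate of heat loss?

Q ≈ 455 W

Treating each layer as a thermal resistance in series:
R_cast iron = L/(kA) = 0.0025/(59.5×1.41) = 2.98×10^-5 K/W
R_mineral wool = L/(kA) = 0.06/(0.039×1.41) = 1.091 K/W
R_outer film = 1/(h_o·A) = 1/(19×1.41) = 0.03733 K/W
R_total = 1.128 K/W
Q = ΔT / R_total = 514 / 1.128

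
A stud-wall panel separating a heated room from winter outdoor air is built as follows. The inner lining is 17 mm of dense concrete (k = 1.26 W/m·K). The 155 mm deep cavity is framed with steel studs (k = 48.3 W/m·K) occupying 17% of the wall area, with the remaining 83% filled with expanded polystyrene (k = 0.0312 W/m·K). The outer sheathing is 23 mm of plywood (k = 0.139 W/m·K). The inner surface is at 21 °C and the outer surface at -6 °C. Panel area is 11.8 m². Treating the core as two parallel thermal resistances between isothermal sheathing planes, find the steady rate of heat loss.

Q ≈ 1610 W

Sheathing layers in series; stud and cavity paths in parallel between them.
R_inner = 0.017/(1.26×11.8) = 0.001143 K/W
R_stud  = 0.155/(48.3×0.17×11.8) = 0.0016 K/W
R_cav   = 0.155/(0.0312×0.83×11.8) = 0.5072 K/W
1/R_core = 1/R_stud + 1/R_cav → R_core = 0.001595 K/W
R_outer = 0.023/(0.139×11.8) = 0.01402 K/W
R_total = 0.01676 K/W
Q = ΔT/R_total = 27/0.01676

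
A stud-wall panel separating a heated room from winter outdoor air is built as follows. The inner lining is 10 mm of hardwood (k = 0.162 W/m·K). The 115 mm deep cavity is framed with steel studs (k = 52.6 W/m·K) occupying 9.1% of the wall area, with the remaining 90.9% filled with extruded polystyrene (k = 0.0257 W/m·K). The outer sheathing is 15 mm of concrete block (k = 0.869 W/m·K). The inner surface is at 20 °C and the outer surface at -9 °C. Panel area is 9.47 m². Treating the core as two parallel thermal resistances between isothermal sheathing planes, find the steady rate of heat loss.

Sheathing layers in series; stud and cavity paths in parallel between them.
R_inner = 0.01/(0.162×9.47) = 0.006518 K/W
R_stud  = 0.115/(52.6×0.091×9.47) = 0.002537 K/W
R_cav   = 0.115/(0.0257×0.909×9.47) = 0.5198 K/W
1/R_core = 1/R_stud + 1/R_cav → R_core = 0.002525 K/W
R_outer = 0.015/(0.869×9.47) = 0.001823 K/W
R_total = 0.01087 K/W
Q = ΔT/R_total = 29/0.01087

Q ≈ 2670 W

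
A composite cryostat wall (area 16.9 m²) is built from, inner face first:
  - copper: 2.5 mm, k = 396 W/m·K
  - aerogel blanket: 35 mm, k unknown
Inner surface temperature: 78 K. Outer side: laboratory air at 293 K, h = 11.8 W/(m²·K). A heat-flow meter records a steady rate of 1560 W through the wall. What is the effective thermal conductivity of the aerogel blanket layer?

Thermal resistances in series:
R_copper = L/(kA) = 0.0025/(396×16.9) = 3.736×10^-7 K/W
R_outer film = 1/(h_o·A) = 1/(11.8×16.9) = 0.005015 K/W
Sum of known resistances R_other = 0.005015 K/W
Total R = ΔT/Q = 215/1560 = 0.1378 K/W
R_aerogel blanket = R_total − R_other = 0.1328 K/W
k = L/(R·A) = 0.035/(0.1328×16.9)

k ≈ 0.0156 W/(m·K)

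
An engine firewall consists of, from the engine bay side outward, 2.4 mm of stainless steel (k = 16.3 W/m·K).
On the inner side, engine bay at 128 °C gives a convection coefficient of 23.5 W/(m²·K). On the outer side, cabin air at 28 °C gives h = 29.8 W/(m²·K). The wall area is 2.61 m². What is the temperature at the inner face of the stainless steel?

T ≈ 72.2 °C

Model the wall as resistances in series:
R_inner film = 1/(h_i·A) = 1/(23.5×2.61) = 0.0163 K/W
R_stainless steel = L/(kA) = 0.0024/(16.3×2.61) = 5.641×10^-5 K/W
R_outer film = 1/(h_o·A) = 1/(29.8×2.61) = 0.01286 K/W
R_total = 0.02922 K/W;  Q = ΔT/R_total = 100/0.02922 = 3423 W
T_interface = T_inner − Q·ΣR(inner→interface) = 128 − 3420×0.0163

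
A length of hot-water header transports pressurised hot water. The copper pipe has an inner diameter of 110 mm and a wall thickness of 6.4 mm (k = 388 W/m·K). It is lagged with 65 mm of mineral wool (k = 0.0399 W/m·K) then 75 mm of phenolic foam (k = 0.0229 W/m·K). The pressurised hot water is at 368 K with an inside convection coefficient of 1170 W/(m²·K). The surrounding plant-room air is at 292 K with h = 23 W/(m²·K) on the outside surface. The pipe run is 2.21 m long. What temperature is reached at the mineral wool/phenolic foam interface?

T ≈ 332 K

Radial resistances (cylindrical: R_cond = ln(r_o/r_i)/(2πkL), R_conv = 1/(h·2πrL)):
R_inner film = 1/(h_i·2πr₁L) = 1/(1170×2π×0.055×2.21) = 0.001119 K/W
R_copper pipe wall = ln(61.4/55)/(2π×388×2.21) = 2.043×10^-5 K/W
R_mineral wool = ln(126.4/61.4)/(2π×0.0399×2.21) = 1.303 K/W
R_phenolic foam = ln(201.4/126.4)/(2π×0.0229×2.21) = 1.465 K/W
R_outer film = 1/(h_o·2πr_oL) = 1/(23×2π×0.2014×2.21) = 0.01555 K/W
R_total = 2.785 K/W
Q = ΔT/R_total = 76/2.785
Q = 27.3 W
T_interface = T_inner − Q·ΣR(inner→interface) = 368 − 27.3×1.304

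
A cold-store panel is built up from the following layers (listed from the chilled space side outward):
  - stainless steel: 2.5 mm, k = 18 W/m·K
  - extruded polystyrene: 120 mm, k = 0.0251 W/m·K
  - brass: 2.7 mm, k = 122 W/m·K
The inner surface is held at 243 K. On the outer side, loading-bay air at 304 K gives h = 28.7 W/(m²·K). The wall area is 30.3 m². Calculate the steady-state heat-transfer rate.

Q ≈ 384 W

Model the wall as resistances in series:
R_stainless steel = L/(kA) = 0.0025/(18×30.3) = 4.584×10^-6 K/W
R_extruded polystyrene = L/(kA) = 0.12/(0.0251×30.3) = 0.1578 K/W
R_brass = L/(kA) = 0.0027/(122×30.3) = 7.304×10^-7 K/W
R_outer film = 1/(h_o·A) = 1/(28.7×30.3) = 0.00115 K/W
R_total = 0.1589 K/W
Q = ΔT / R_total = 61 / 0.1589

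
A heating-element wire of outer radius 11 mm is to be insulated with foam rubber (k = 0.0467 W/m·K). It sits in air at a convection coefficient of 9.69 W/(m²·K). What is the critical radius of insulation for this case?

For a cylinder r_cr = k/h = 0.0467/9.69
r_cr = 4.82 mm; since the bare radius (11 mm) is above r_cr, any added insulation will reduce heat loss.

r_cr ≈ 4.82 mm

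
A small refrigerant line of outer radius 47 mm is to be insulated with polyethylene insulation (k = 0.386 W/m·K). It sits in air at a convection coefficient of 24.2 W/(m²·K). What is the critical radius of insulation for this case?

r_cr ≈ 16 mm

For a cylinder r_cr = k/h = 0.386/24.2
r_cr = 16 mm; since the bare radius (47 mm) is above r_cr, any added insulation will reduce heat loss.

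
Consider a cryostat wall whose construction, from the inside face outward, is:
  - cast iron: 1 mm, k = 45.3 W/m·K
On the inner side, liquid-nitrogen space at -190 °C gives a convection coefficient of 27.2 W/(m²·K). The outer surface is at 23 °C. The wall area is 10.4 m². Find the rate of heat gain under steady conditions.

Using the resistance-network approach (series):
R_inner film = 1/(h_i·A) = 1/(27.2×10.4) = 0.003535 K/W
R_cast iron = L/(kA) = 0.001/(45.3×10.4) = 2.123×10^-6 K/W
R_total = 0.003537 K/W
Q = ΔT / R_total = 213 / 0.003537

Q ≈ 60200 W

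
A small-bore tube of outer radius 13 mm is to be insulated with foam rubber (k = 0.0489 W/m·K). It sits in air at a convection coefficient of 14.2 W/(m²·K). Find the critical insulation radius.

For a cylinder r_cr = k/h = 0.0489/14.2
r_cr = 3.44 mm; since the bare radius (13 mm) is above r_cr, any added insulation will reduce heat loss.

r_cr ≈ 3.44 mm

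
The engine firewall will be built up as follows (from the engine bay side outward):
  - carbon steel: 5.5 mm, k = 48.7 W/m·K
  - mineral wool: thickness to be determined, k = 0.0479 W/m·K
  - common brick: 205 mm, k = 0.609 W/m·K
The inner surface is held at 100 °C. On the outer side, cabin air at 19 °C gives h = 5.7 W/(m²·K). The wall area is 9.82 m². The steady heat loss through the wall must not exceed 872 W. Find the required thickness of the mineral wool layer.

Model the wall as resistances in series:
R_carbon steel = L/(kA) = 0.0055/(48.7×9.82) = 1.15×10^-5 K/W
R_common brick = L/(kA) = 0.205/(0.609×9.82) = 0.03428 K/W
R_outer film = 1/(h_o·A) = 1/(5.7×9.82) = 0.01787 K/W
Sum of the known resistances R_other = 0.05216 K/W
Required total resistance R_tot = ΔT/Q_allow = 81/872 = 0.09289 K/W
R_mineral wool = R_tot − R_other = 0.04073 K/W
L = R·k·A = 0.04073×0.0479×9.82

L ≈ 19.2 mm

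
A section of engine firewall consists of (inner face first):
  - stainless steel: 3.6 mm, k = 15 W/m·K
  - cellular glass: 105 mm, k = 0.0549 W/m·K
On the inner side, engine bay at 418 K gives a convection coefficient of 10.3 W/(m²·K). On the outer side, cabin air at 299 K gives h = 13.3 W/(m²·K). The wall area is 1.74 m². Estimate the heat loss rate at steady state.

Q ≈ 99.3 W

Series thermal resistances:
R_inner film = 1/(h_i·A) = 1/(10.3×1.74) = 0.0558 K/W
R_stainless steel = L/(kA) = 0.0036/(15×1.74) = 1.379×10^-4 K/W
R_cellular glass = L/(kA) = 0.105/(0.0549×1.74) = 1.099 K/W
R_outer film = 1/(h_o·A) = 1/(13.3×1.74) = 0.04321 K/W
R_total = 1.198 K/W
Q = ΔT / R_total = 119 / 1.198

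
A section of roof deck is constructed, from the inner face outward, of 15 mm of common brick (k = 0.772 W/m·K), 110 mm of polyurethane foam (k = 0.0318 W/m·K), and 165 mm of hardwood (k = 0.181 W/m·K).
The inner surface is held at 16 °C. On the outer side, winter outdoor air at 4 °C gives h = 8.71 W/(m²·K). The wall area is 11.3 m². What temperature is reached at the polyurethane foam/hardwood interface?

T ≈ 6.73 °C

Series thermal resistances:
R_common brick = L/(kA) = 0.015/(0.772×11.3) = 0.001719 K/W
R_polyurethane foam = L/(kA) = 0.11/(0.0318×11.3) = 0.3061 K/W
R_hardwood = L/(kA) = 0.165/(0.181×11.3) = 0.08067 K/W
R_outer film = 1/(h_o·A) = 1/(8.71×11.3) = 0.01016 K/W
R_total = 0.3987 K/W;  Q = ΔT/R_total = 12/0.3987 = 30.1 W
T_interface = T_inner − Q·ΣR(inner→interface) = 16 − 30.1×0.3078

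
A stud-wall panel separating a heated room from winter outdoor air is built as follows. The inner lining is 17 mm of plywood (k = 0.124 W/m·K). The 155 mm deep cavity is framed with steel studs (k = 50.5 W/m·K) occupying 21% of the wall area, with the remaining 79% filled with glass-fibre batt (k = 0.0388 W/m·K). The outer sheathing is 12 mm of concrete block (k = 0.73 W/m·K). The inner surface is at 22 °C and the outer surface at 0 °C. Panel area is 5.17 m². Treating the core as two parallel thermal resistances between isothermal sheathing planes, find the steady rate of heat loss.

Q ≈ 677 W

Sheathing layers in series; stud and cavity paths in parallel between them.
R_inner = 0.017/(0.124×5.17) = 0.02652 K/W
R_stud  = 0.155/(50.5×0.21×5.17) = 0.002827 K/W
R_cav   = 0.155/(0.0388×0.79×5.17) = 0.9781 K/W
1/R_core = 1/R_stud + 1/R_cav → R_core = 0.002819 K/W
R_outer = 0.012/(0.73×5.17) = 0.00318 K/W
R_total = 0.03252 K/W
Q = ΔT/R_total = 22/0.03252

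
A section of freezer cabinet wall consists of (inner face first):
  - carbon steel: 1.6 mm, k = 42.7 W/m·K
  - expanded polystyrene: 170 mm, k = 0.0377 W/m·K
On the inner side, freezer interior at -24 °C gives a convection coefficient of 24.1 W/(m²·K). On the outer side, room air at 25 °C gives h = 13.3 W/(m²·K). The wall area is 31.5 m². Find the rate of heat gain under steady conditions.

Q ≈ 334 W

Model the wall as resistances in series:
R_inner film = 1/(h_i·A) = 1/(24.1×31.5) = 0.001317 K/W
R_carbon steel = L/(kA) = 0.0016/(42.7×31.5) = 1.19×10^-6 K/W
R_expanded polystyrene = L/(kA) = 0.17/(0.0377×31.5) = 0.1432 K/W
R_outer film = 1/(h_o·A) = 1/(13.3×31.5) = 0.002387 K/W
R_total = 0.1469 K/W
Q = ΔT / R_total = 49 / 0.1469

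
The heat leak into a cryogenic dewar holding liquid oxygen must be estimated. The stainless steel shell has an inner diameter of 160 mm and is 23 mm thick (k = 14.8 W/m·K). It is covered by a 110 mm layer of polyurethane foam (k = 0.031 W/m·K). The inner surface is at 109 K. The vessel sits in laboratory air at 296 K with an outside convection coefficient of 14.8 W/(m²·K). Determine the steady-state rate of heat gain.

Q ≈ 14.4 W

Radial (spherical) resistances in series:
R_stainless steel shell = (1/0.08 − 1/0.103)/(4π×14.8) = 0.01501 K/W
R_polyurethane foam = (1/0.103 − 1/0.213)/(4π×0.031) = 12.87 K/W
R_outer film = 1/(h·4πr_o²) = 1/(14.8×4π×0.213²) = 0.1185 K/W
R_total = 13 K/W
Q = ΔT/R_total = 187/13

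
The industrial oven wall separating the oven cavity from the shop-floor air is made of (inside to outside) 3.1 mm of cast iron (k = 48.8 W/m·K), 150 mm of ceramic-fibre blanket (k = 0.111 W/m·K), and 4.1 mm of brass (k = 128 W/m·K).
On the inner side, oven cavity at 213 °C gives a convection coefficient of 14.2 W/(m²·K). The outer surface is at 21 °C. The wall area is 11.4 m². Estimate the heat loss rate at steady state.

Treating each layer as a thermal resistance in series:
R_inner film = 1/(h_i·A) = 1/(14.2×11.4) = 0.006177 K/W
R_cast iron = L/(kA) = 0.0031/(48.8×11.4) = 5.572×10^-6 K/W
R_ceramic-fibre blanket = L/(kA) = 0.15/(0.111×11.4) = 0.1185 K/W
R_brass = L/(kA) = 0.0041/(128×11.4) = 2.81×10^-6 K/W
R_total = 0.1247 K/W
Q = ΔT / R_total = 192 / 0.1247

Q ≈ 1540 W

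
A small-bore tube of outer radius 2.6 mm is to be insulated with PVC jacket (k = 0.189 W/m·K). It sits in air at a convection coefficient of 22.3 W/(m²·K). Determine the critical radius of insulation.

For a cylinder r_cr = k/h = 0.189/22.3
r_cr = 8.48 mm; since the bare radius (2.6 mm) is below r_cr, adding a thin layer of insulation will *increase* heat loss.

r_cr ≈ 8.48 mm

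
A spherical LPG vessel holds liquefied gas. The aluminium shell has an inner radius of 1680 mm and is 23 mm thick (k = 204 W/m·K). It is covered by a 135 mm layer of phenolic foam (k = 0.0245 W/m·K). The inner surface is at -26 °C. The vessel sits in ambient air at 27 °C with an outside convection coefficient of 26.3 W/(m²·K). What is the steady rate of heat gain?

Q ≈ 376 W

For a spherical shell R = (1/r₁ − 1/r₂)/(4πk); film R = 1/(h·4πr²). In series:
R_aluminium shell = (1/1.68 − 1/1.703)/(4π×204) = 3.136×10^-6 K/W
R_phenolic foam = (1/1.703 − 1/1.838)/(4π×0.0245) = 0.1401 K/W
R_outer film = 1/(h·4πr_o²) = 1/(26.3×4π×1.838²) = 8.957×10^-4 K/W
R_total = 0.141 K/W
Q = ΔT/R_total = 53/0.141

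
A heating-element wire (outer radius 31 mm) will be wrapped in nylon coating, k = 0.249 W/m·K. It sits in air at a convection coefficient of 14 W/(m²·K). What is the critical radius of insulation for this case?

r_cr ≈ 17.8 mm

For a cylinder r_cr = k/h = 0.249/14
r_cr = 17.8 mm; since the bare radius (31 mm) is above r_cr, any added insulation will reduce heat loss.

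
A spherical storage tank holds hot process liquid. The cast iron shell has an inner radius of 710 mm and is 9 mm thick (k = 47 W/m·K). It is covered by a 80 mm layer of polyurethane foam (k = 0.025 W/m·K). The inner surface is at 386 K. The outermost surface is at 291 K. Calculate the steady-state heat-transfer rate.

Each spherical layer contributes R = (1/r_i − 1/r_o)/(4πk):
R_cast iron shell = (1/0.71 − 1/0.719)/(4π×47) = 2.985×10^-5 K/W
R_polyurethane foam = (1/0.719 − 1/0.799)/(4π×0.025) = 0.4433 K/W
R_total = 0.4433 K/W
Q = ΔT/R_total = 95/0.4433

Q ≈ 214 W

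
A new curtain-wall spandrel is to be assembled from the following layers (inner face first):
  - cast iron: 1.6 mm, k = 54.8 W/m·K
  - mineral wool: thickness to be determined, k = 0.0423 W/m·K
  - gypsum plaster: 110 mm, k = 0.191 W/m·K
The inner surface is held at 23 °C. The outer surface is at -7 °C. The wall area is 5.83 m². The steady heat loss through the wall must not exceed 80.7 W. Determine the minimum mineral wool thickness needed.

L ≈ 67.3 mm

Using the resistance-network approach (series):
R_cast iron = L/(kA) = 0.0016/(54.8×5.83) = 5.008×10^-6 K/W
R_gypsum plaster = L/(kA) = 0.11/(0.191×5.83) = 0.09878 K/W
Sum of the known resistances R_other = 0.09879 K/W
Required total resistance R_tot = ΔT/Q_allow = 30/80.7 = 0.3717 K/W
R_mineral wool = R_tot − R_other = 0.273 K/W
L = R·k·A = 0.273×0.0423×5.83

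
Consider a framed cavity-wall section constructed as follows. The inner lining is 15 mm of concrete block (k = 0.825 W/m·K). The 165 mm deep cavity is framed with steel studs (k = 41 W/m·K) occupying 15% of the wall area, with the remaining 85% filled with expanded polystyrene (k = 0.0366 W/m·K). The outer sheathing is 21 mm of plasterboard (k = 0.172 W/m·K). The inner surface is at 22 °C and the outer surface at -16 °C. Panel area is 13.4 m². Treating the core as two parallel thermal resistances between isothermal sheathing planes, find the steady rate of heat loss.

Q ≈ 3050 W

Sheathing layers in series; stud and cavity paths in parallel between them.
R_inner = 0.015/(0.825×13.4) = 0.001357 K/W
R_stud  = 0.165/(41×0.15×13.4) = 0.002002 K/W
R_cav   = 0.165/(0.0366×0.85×13.4) = 0.3958 K/W
1/R_core = 1/R_stud + 1/R_cav → R_core = 0.001992 K/W
R_outer = 0.021/(0.172×13.4) = 0.009111 K/W
R_total = 0.01246 K/W
Q = ΔT/R_total = 38/0.01246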